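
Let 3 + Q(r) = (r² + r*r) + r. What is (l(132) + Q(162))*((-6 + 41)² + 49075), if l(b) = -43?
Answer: 2645981200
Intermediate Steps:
Q(r) = -3 + r + 2*r² (Q(r) = -3 + ((r² + r*r) + r) = -3 + ((r² + r²) + r) = -3 + (2*r² + r) = -3 + (r + 2*r²) = -3 + r + 2*r²)
(l(132) + Q(162))*((-6 + 41)² + 49075) = (-43 + (-3 + 162 + 2*162²))*((-6 + 41)² + 49075) = (-43 + (-3 + 162 + 2*26244))*(35² + 49075) = (-43 + (-3 + 162 + 52488))*(1225 + 49075) = (-43 + 52647)*50300 = 52604*50300 = 2645981200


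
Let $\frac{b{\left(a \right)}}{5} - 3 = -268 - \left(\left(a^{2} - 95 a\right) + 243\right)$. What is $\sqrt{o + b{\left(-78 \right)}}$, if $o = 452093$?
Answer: $\sqrt{382083} \approx 618.13$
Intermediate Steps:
$b{\left(a \right)} = -2540 - 5 a^{2} + 475 a$ ($b{\left(a \right)} = 15 + 5 \left(-268 - \left(\left(a^{2} - 95 a\right) + 243\right)\right) = 15 + 5 \left(-268 - \left(243 + a^{2} - 95 a\right)\right) = 15 + 5 \left(-511 - a^{2} + 95 a\right) = 15 - \left(2555 - 475 a + 5 a^{2}\right) = -2540 - 5 a^{2} + 475 a$)
$\sqrt{o + b{\left(-78 \right)}} = \sqrt{452093 - \left(39590 + 30420\right)} = \sqrt{452093 - 70010} = \sqrt{382083}$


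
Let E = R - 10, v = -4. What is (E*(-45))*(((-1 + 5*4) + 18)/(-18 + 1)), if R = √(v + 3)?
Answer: -16650/17 + 1665*I/17 ≈ -979.41 + 97.941*I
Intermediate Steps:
R = I (R = √(-4 + 3) = √(-1) = I ≈ 1.0*I)
E = -10 + I (E = I - 10 = -10 + I ≈ -10.0 + 1.0*I)
(E*(-45))*(((-1 + 5*4) + 18)/(-18 + 1)) = ((-10 + I)*(-45))*(((-1 + 5*4) + 18)/(-18 + 1)) = (450 - 45*I)*(((-1 + 20) + 18)/(-17)) = (450 - 45*I)*((19 + 18)*(-1/17)) = (450 - 45*I)*(37*(-1/17)) = (450 - 45*I)*(-37/17) = -16650/17 + 1665*I/17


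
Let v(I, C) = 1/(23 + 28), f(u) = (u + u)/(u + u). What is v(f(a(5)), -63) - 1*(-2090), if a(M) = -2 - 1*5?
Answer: 106591/51 ≈ 2090.0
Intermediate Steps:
a(M) = -7 (a(M) = -2 - 5 = -7)
f(u) = 1 (f(u) = (2*u)/((2*u)) = (2*u)*(1/(2*u)) = 1)
v(I, C) = 1/51
v(f(a(5)), -63) - 1*(-2090) = 1/51 - 1*(-2090) = 1/51 + 2090 = 106591/51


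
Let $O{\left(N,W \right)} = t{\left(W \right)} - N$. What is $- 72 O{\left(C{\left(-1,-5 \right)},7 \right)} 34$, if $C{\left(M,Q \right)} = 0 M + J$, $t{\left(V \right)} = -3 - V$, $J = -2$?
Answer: $19584$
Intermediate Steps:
$C{\left(M,Q \right)} = -2$ ($C{\left(M,Q \right)} = 0 M - 2 = 0 - 2 = -2$)
$O{\left(N,W \right)} = -3 - N - W$ ($O{\left(N,W \right)} = \left(-3 - W\right) - N = -3 - N - W$)
$- 72 O{\left(C{\left(-1,-5 \right)},7 \right)} 34 = - 72 \left(-3 - -2 - 7\right) 34 = - 72 \left(-3 + 2 - 7\right) 34 = \left(-72\right) \left(-8\right) 34 = 576 \cdot 34 = 19584$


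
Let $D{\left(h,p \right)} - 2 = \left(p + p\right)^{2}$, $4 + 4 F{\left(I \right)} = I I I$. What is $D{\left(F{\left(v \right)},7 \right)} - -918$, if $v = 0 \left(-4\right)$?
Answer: $1116$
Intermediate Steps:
$v = 0$
$F{\left(I \right)} = -1 + \frac{I^{3}}{4}$ ($F{\left(I \right)} = -1 + \frac{I I I}{4} = -1 + \frac{I^{2} I}{4} = -1 + \frac{I^{3}}{4}$)
$D{\left(h,p \right)} = 2 + 4 p^{2}$ ($D{\left(h,p \right)} = 2 + \left(p + p\right)^{2} = 2 + \left(2 p\right)^{2} = 2 + 4 p^{2}$)
$D{\left(F{\left(v \right)},7 \right)} - -918 = \left(2 + 4 \cdot 7^{2}\right) - -918 = \left(2 + 4 \cdot 49\right) + 918 = \left(2 + 196\right) + 918 = 198 + 918 = 1116$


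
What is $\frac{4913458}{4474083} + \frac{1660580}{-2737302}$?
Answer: $\frac{334446981232}{680384241337} \approx 0.49156$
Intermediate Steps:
$\frac{4913458}{4474083} + \frac{1660580}{-2737302} = 4913458 \cdot \frac{1}{4474083} + 1660580 \left(- \frac{1}{2737302}\right) = \frac{4913458}{4474083} - \frac{830290}{1368651} = \frac{334446981232}{680384241337}$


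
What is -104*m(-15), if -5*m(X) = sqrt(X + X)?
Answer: 104*I*sqrt(30)/5 ≈ 113.93*I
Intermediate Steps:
m(X) = -sqrt(2)*sqrt(X)/5 (m(X) = -sqrt(X + X)/5 = -sqrt(2)*sqrt(X)/5)
-104*m(-15) = -(-104)*sqrt(2)*sqrt(-15)/5 = -(-104)*sqrt(2)*I*sqrt(15)/5 = -(-104)*I*sqrt(30)/5 = 104*I*sqrt(30)/5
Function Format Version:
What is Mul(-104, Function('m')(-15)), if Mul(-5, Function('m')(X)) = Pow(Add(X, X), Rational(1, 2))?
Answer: Mul(Rational(104, 5), I, Pow(30, Rational(1, 2))) ≈ Mul(113.93, I)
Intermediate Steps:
Function('m')(X) = Mul(Rational(-1, 5), Pow(2, Rational(1, 2)), Pow(X, Rational(1, 2))) (Function('m')(X) = Mul(Rational(-1, 5), Pow(Add(X, X), Rational(1, 2))) = Mul(Rational(-1, 5), Pow(Mul(2, X), Rational(1, 2))) = Mul(Rational(-1, 5), Mul(Pow(2, Rational(1, 2)), Pow(X, Rational(1, 2)))) = Mul(Rational(-1, 5), Pow(2, Rational(1, 2)), Pow(X, Rational(1, 2))))
Mul(-104, Function('m')(-15)) = Mul(-104, Mul(Rational(-1, 5), Pow(2, Rational(1, 2)), Pow(-15, Rational(1, 2)))) = Mul(-104, Mul(Rational(-1, 5), Pow(2, Rational(1, 2)), Mul(I, Pow(15, Rational(1, 2))))) = Mul(-104, Mul(Rational(-1, 5), I, Pow(30, Rational(1, 2)))) = Mul(Rational(104, 5), I, Pow(30, Rational(1, 2)))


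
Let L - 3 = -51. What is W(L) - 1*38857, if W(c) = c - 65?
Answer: -38970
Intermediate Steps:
L = -48 (L = 3 - 51 = -48)
W(c) = -65 + c
W(L) - 1*38857 = (-65 - 48) - 1*38857 = -113 - 38857 = -38970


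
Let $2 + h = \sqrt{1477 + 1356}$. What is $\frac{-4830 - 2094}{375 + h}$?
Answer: $- \frac{215221}{11358} + \frac{577 \sqrt{2833}}{11358} \approx -16.245$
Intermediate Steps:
$h = -2 + \sqrt{2833}$ ($h = -2 + \sqrt{1477 + 1356} = -2 + \sqrt{2833} \approx 51.226$)
$\frac{-4830 - 2094}{375 + h} = \frac{-4830 - 2094}{375 - \left(2 - \sqrt{2833}\right)} = - \frac{6924}{373 + \sqrt{2833}}$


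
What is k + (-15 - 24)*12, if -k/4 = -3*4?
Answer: -420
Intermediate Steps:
k = 48 (k = -(-12)*4 = -4*(-12) = 48)
k + (-15 - 24)*12 = 48 + (-15 - 24)*12 = 48 - 39*12 = 48 - 468 = -420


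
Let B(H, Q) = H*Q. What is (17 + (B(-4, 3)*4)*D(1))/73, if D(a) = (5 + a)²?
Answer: -1711/73 ≈ -23.438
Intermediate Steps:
(17 + (B(-4, 3)*4)*D(1))/73 = (17 + (-4*3*4)*(5 + 1)²)/73 = (17 - 12*4*6²)/73 = (17 - 48*36)/73 = (17 - 1728)/73 = (1/73)*(-1711) = -1711/73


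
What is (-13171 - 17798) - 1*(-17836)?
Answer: -13133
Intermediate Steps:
(-13171 - 17798) - 1*(-17836) = -30969 + 17836 = -13133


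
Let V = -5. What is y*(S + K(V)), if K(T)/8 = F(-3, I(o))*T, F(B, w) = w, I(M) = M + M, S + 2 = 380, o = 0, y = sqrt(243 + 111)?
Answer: 378*sqrt(354) ≈ 7112.0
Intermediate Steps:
y = sqrt(354) ≈ 18.815
S = 378 (S = -2 + 380 = 378)
I(M) = 2*M
K(T) = 0 (K(T) = 8*((2*0)*T) = 8*(0*T) = 8*0 = 0)
y*(S + K(V)) = sqrt(354)*(378 + 0) = sqrt(354)*378 = 378*sqrt(354)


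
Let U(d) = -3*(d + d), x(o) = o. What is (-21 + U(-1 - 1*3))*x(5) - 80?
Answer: -65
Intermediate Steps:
U(d) = -6*d
(-21 + U(-1 - 1*3))*x(5) - 80 = (-21 - 6*(-1 - 1*3))*5 - 80 = (-21 - 6*(-1 - 3))*5 - 80 = (-21 - 6*(-4))*5 - 80 = (-21 + 24)*5 - 80 = 3*5 - 80 = 15 - 80 = -65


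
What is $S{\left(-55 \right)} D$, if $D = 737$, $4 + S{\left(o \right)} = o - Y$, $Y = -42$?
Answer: $-12529$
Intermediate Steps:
$S{\left(o \right)} = 38 + o$ ($S{\left(o \right)} = -4 + \left(o - -42\right) = -4 + \left(o + 42\right) = -4 + \left(42 + o\right) = 38 + o$)
$S{\left(-55 \right)} D = \left(38 - 55\right) 737 = \left(-17\right) 737 = -12529$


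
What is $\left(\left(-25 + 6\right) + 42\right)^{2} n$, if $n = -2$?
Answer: $-1058$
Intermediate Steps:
$\left(\left(-25 + 6\right) + 42\right)^{2} n = \left(\left(-25 + 6\right) + 42\right)^{2} \left(-2\right) = \left(-19 + 42\right)^{2} \left(-2\right) = 23^{2} \left(-2\right) = 529 \left(-2\right) = -1058$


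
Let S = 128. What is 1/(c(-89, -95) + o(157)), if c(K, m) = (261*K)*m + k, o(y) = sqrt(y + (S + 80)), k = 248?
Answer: 2207003/4870862241644 - sqrt(365)/4870862241644 ≈ 4.5310e-7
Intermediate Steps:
o(y) = sqrt(208 + y) (o(y) = sqrt(y + (128 + 80)) = sqrt(y + 208) = sqrt(208 + y))
c(K, m) = 248 + 261*K*m (c(K, m) = (261*K)*m + 248 = 261*K*m + 248 = 248 + 261*K*m)
1/(c(-89, -95) + o(157)) = 1/((248 + 261*(-89)*(-95)) + sqrt(208 + 157)) = 1/((248 + 2206755) + sqrt(365)) = 1/(2207003 + sqrt(365))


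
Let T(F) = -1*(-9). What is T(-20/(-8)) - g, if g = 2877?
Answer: -2868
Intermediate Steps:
T(F) = 9
T(-20/(-8)) - g = 9 - 1*2877 = 9 - 2877 = -2868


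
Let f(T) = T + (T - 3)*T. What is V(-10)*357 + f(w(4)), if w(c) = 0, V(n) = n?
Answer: -3570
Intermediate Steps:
f(T) = T + T*(-3 + T) (f(T) = T + (-3 + T)*T = T + T*(-3 + T))
V(-10)*357 + f(w(4)) = -10*357 + 0*(-2 + 0) = -3570 + 0*(-2) = -3570 + 0 = -3570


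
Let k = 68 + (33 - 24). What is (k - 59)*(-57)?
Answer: -1026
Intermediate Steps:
k = 77 (k = 68 + 9 = 77)
(k - 59)*(-57) = (77 - 59)*(-57) = 18*(-57) = -1026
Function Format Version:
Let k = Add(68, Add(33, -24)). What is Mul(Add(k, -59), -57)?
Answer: -1026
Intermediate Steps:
k = 77 (k = Add(68, 9) = 77)
Mul(Add(k, -59), -57) = Mul(Add(77, -59), -57) = Mul(18, -57) = -1026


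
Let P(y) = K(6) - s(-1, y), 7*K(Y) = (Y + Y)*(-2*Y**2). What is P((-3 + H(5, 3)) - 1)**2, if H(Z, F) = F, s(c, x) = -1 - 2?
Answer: 710649/49 ≈ 14503.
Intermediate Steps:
s(c, x) = -3
K(Y) = -4*Y**3/7 (K(Y) = ((Y + Y)*(-2*Y**2))/7 = ((2*Y)*(-2*Y**2))/7 = (-4*Y**3)/7 = -4*Y**3/7)
P(y) = -843/7 (P(y) = -4/7*6**3 - 1*(-3) = -4/7*216 + 3 = -864/7 + 3 = -843/7)
P((-3 + H(5, 3)) - 1)**2 = (-843/7)**2 = 710649/49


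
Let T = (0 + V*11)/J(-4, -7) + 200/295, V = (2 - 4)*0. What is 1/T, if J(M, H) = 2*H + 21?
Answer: 59/40 ≈ 1.4750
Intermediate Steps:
J(M, H) = 21 + 2*H
V = 0 (V = -2*0 = 0)
T = 40/59 (T = (0 + 0*11)/(21 + 2*(-7)) + 200/295 = (0 + 0)/(21 - 14) + 200*(1/295) = 0/7 + 40/59 = 0*(⅐) + 40/59 = 0 + 40/59 = 40/59 ≈ 0.67797)
1/T = 1/(40/59) = 59/40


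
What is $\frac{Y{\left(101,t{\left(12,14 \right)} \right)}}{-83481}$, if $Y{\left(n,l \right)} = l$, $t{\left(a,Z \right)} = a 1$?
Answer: $- \frac{4}{27827} \approx -0.00014375$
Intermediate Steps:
$t{\left(a,Z \right)} = a$
$\frac{Y{\left(101,t{\left(12,14 \right)} \right)}}{-83481} = \frac{12}{-83481} = 12 \left(- \frac{1}{83481}\right) = - \frac{4}{27827}$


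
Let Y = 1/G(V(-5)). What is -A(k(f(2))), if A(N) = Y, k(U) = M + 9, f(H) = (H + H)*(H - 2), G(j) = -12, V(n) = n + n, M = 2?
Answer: 1/12 ≈ 0.083333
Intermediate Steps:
V(n) = 2*n
f(H) = 2*H*(-2 + H) (f(H) = (2*H)*(-2 + H) = 2*H*(-2 + H))
k(U) = 11 (k(U) = 2 + 9 = 11)
Y = -1/12 (Y = 1/(-12) = -1/12 ≈ -0.083333)
A(N) = -1/12
-A(k(f(2))) = -1*(-1/12) = 1/12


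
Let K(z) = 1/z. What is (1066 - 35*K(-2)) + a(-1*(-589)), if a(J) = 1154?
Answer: 4475/2 ≈ 2237.5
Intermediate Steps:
K(z) = 1/z
(1066 - 35*K(-2)) + a(-1*(-589)) = (1066 - 35/(-2)) + 1154 = (1066 - 35*(-½)) + 1154 = (1066 + 35/2) + 1154 = 2167/2 + 1154 = 4475/2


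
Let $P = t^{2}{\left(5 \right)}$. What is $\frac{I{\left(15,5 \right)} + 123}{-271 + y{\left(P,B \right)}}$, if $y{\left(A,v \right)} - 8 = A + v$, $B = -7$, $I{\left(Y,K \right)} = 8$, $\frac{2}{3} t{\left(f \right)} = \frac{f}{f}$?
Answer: $- \frac{524}{1071} \approx -0.48926$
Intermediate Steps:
$t{\left(f \right)} = \frac{3}{2}$ ($t{\left(f \right)} = \frac{3 \frac{f}{f}}{2} = \frac{3}{2} \cdot 1 = \frac{3}{2}$)
$P = \frac{9}{4}$ ($P = \left(\frac{3}{2}\right)^{2} = \frac{9}{4} \approx 2.25$)
$y{\left(A,v \right)} = 8 + A + v$ ($y{\left(A,v \right)} = 8 + \left(A + v\right) = 8 + A + v$)
$\frac{I{\left(15,5 \right)} + 123}{-271 + y{\left(P,B \right)}} = \frac{8 + 123}{-271 + \left(8 + \frac{9}{4} - 7\right)} = \frac{131}{-271 + \frac{13}{4}} = \frac{131}{- \frac{1071}{4}} = 131 \left(- \frac{4}{1071}\right) = - \frac{524}{1071}$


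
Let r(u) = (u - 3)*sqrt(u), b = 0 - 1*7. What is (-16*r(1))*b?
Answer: -224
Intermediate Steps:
b = -7 (b = 0 - 7 = -7)
r(u) = sqrt(u)*(-3 + u) (r(u) = (-3 + u)*sqrt(u) = sqrt(u)*(-3 + u))
(-16*r(1))*b = -16*sqrt(1)*(-3 + 1)*(-7) = -16*(-2)*(-7) = 32*(-7) = -224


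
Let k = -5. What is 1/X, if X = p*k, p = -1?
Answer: ⅕ ≈ 0.20000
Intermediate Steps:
X = 5 (X = -1*(-5) = 5)
1/X = 1/5 = ⅕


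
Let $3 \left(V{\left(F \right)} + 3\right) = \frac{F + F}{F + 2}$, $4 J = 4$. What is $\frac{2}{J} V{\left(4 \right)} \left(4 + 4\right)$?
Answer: $- \frac{368}{9} \approx -40.889$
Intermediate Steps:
$J = 1$ ($J = \frac{1}{4} \cdot 4 = 1$)
$V{\left(F \right)} = -3 + \frac{2 F}{3 \left(2 + F\right)}$ ($V{\left(F \right)} = -3 + \frac{\left(F + F\right) \frac{1}{F + 2}}{3} = -3 + \frac{2 F \frac{1}{2 + F}}{3} = -3 + \frac{2 F}{3 \left(2 + F\right)}$)
$\frac{2}{J} V{\left(4 \right)} \left(4 + 4\right) = \frac{2}{1} \frac{-18 - 28}{3 \left(2 + 4\right)} \left(4 + 4\right) = 2 \cdot 1 \frac{-18 - 28}{3 \cdot 6} \cdot 8 = 2 \cdot \frac{1}{3} \cdot \frac{1}{6} \left(-46\right) 8 = 2 \left(\left(- \frac{23}{9}\right) 8\right) = 2 \left(- \frac{184}{9}\right) = - \frac{368}{9}$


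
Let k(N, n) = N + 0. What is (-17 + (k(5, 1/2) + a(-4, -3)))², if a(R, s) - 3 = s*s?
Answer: 0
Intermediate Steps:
a(R, s) = 3 + s² (a(R, s) = 3 + s*s = 3 + s²)
k(N, n) = N
(-17 + (k(5, 1/2) + a(-4, -3)))² = (-17 + (5 + (3 + (-3)²)))² = (-17 + (5 + (3 + 9)))² = (-17 + (5 + 12))² = (-17 + 17)² = 0² = 0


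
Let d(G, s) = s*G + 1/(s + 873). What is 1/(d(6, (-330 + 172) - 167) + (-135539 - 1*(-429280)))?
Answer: 548/159901469 ≈ 3.4271e-6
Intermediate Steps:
d(G, s) = 1/(873 + s) + G*s (d(G, s) = G*s + 1/(873 + s) = 1/(873 + s) + G*s)
1/(d(6, (-330 + 172) - 167) + (-135539 - 1*(-429280))) = 1/((1 + 6*((-330 + 172) - 167)² + 873*6*((-330 + 172) - 167))/(873 + ((-330 + 172) - 167)) + (-135539 - 1*(-429280))) = 1/((1 + 6*(-158 - 167)² + 873*6*(-158 - 167))/(873 + (-158 - 167)) + (-135539 + 429280)) = 1/((1 + 6*(-325)² + 873*6*(-325))/(873 - 325) + 293741) = 1/((1 + 6*105625 - 1702350)/548 + 293741) = 1/((1 + 633750 - 1702350)/548 + 293741) = 1/((1/548)*(-1068599) + 293741) = 1/(-1068599/548 + 293741) = 1/(159901469/548) = 548/159901469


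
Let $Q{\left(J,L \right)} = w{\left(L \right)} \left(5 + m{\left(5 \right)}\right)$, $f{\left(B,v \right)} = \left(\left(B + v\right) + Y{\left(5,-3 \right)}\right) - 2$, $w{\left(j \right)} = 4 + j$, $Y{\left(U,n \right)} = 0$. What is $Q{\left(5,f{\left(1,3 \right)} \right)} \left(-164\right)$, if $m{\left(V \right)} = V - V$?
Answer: $-4920$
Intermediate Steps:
$m{\left(V \right)} = 0$
$f{\left(B,v \right)} = -2 + B + v$ ($f{\left(B,v \right)} = \left(\left(B + v\right) + 0\right) - 2 = \left(B + v\right) - 2 = -2 + B + v$)
$Q{\left(J,L \right)} = 20 + 5 L$ ($Q{\left(J,L \right)} = \left(4 + L\right) \left(5 + 0\right) = \left(4 + L\right) 5 = 20 + 5 L$)
$Q{\left(5,f{\left(1,3 \right)} \right)} \left(-164\right) = \left(20 + 5 \left(-2 + 1 + 3\right)\right) \left(-164\right) = \left(20 + 5 \cdot 2\right) \left(-164\right) = \left(20 + 10\right) \left(-164\right) = 30 \left(-164\right) = -4920$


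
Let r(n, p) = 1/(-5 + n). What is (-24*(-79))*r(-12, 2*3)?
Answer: -1896/17 ≈ -111.53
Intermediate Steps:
(-24*(-79))*r(-12, 2*3) = (-24*(-79))/(-5 - 12) = 1896/(-17) = 1896*(-1/17) = -1896/17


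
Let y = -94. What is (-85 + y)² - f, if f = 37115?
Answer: -5074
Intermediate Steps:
(-85 + y)² - f = (-85 - 94)² - 1*37115 = (-179)² - 37115 = 32041 - 37115 = -5074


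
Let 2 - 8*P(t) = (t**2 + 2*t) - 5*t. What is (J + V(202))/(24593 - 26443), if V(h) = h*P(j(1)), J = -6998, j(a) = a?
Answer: 6897/1850 ≈ 3.7281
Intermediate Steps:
P(t) = 1/4 - t**2/8 + 3*t/8 (P(t) = 1/4 - ((t**2 + 2*t) - 5*t)/8 = 1/4 - (t**2 - 3*t)/8 = 1/4 + (-t**2/8 + 3*t/8) = 1/4 - t**2/8 + 3*t/8)
V(h) = h/2 (V(h) = h*(1/4 - 1/8*1**2 + (3/8)*1) = h*(1/4 - 1/8*1 + 3/8) = h*(1/4 - 1/8 + 3/8) = h*(1/2) = h/2)
(J + V(202))/(24593 - 26443) = (-6998 + (1/2)*202)/(24593 - 26443) = (-6998 + 101)/(-1850) = -6897*(-1/1850) = 6897/1850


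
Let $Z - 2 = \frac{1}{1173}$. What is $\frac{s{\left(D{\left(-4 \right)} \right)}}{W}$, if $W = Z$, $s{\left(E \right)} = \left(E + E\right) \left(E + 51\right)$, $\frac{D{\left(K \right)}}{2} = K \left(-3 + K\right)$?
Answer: $\frac{14057232}{2347} \approx 5989.4$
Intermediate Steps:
$D{\left(K \right)} = 2 K \left(-3 + K\right)$
$Z = \frac{2347}{1173}$ ($Z = 2 + \frac{1}{1173} = \frac{2347}{1173} \approx 2.0009$)
$s{\left(E \right)} = 2 E \left(51 + E\right)$
$W = \frac{2347}{1173} \approx 2.0009$
$\frac{s{\left(D{\left(-4 \right)} \right)}}{W} = \frac{2 \cdot 2 \left(-4\right) \left(-3 - 4\right) \left(51 + 2 \left(-4\right) \left(-3 - 4\right)\right)}{\frac{2347}{1173}} = 2 \cdot 2 \left(-4\right) \left(-7\right) \left(51 + 2 \left(-4\right) \left(-7\right)\right) \frac{1173}{2347} = 2 \cdot 56 \left(51 + 56\right) \frac{1173}{2347} = 2 \cdot 56 \cdot 107 \cdot \frac{1173}{2347} = 11984 \cdot \frac{1173}{2347} = \frac{14057232}{2347}$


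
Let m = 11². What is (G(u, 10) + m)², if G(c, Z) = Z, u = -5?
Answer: 17161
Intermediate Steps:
m = 121
(G(u, 10) + m)² = (10 + 121)² = 131² = 17161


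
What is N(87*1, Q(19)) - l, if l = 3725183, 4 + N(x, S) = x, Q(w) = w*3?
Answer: -3725100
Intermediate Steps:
Q(w) = 3*w
N(x, S) = -4 + x
N(87*1, Q(19)) - l = (-4 + 87*1) - 1*3725183 = (-4 + 87) - 3725183 = 83 - 3725183 = -3725100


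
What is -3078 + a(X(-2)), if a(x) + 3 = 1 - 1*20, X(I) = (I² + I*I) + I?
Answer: -3100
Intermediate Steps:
X(I) = I + 2*I² (X(I) = (I² + I²) + I = 2*I² + I = I + 2*I²)
a(x) = -22 (a(x) = -3 + (1 - 1*20) = -3 + (1 - 20) = -3 - 19 = -22)
-3078 + a(X(-2)) = -3078 - 22 = -3100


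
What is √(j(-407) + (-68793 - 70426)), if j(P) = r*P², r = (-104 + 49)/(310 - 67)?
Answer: 4*I*√8051421/27 ≈ 420.37*I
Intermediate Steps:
r = -55/243 ≈ -0.22634
j(P) = -55*P²/243
√(j(-407) + (-68793 - 70426)) = √(-55/243*(-407)² + (-68793 - 70426)) = √(-55/243*165649 - 139219) = √(-9110695/243 - 139219) = √(-42940912/243) = 4*I*√8051421/27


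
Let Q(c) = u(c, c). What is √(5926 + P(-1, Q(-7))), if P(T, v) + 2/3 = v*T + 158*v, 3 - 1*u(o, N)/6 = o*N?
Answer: 2*I*√84165/3 ≈ 193.41*I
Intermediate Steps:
u(o, N) = 18 - 6*N*o (u(o, N) = 18 - 6*o*N = 18 - 6*N*o)
Q(c) = 18 - 6*c² (Q(c) = 18 - 6*c*c = 18 - 6*c²)
P(T, v) = -⅔ + 158*v + T*v (P(T, v) = -⅔ + (v*T + 158*v) = -⅔ + (T*v + 158*v) = -⅔ + (158*v + T*v) = -⅔ + 158*v + T*v)
√(5926 + P(-1, Q(-7))) = √(5926 + (-⅔ + 158*(18 - 6*(-7)²) - (18 - 6*(-7)²))) = √(5926 + (-⅔ + 158*(18 - 6*49) - (18 - 6*49))) = √(5926 + (-⅔ + 158*(18 - 294) - (18 - 294))) = √(5926 + (-⅔ + 158*(-276) - 1*(-276))) = √(5926 + (-⅔ - 43608 + 276)) = √(5926 - 129998/3) = √(-112220/3) = 2*I*√84165/3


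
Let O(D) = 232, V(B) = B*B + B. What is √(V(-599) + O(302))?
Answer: 3*√39826 ≈ 598.69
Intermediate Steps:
V(B) = B + B² (V(B) = B² + B = B + B²)
√(V(-599) + O(302)) = √(-599*(1 - 599) + 232) = √(-599*(-598) + 232) = √(358202 + 232) = √358434 = 3*√39826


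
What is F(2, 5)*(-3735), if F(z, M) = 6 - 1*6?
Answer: 0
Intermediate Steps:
F(z, M) = 0 (F(z, M) = 6 - 6 = 0)
F(2, 5)*(-3735) = 0*(-3735) = 0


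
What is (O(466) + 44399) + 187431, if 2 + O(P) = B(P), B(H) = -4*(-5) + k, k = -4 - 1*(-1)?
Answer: 231845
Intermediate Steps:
k = -3 (k = -4 + 1 = -3)
B(H) = 17 (B(H) = -4*(-5) - 3 = 20 - 3 = 17)
O(P) = 15 (O(P) = -2 + 17 = 15)
(O(466) + 44399) + 187431 = (15 + 44399) + 187431 = 44414 + 187431 = 231845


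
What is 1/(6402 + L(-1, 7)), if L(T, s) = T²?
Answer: 1/6403 ≈ 0.00015618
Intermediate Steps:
1/(6402 + L(-1, 7)) = 1/(6402 + (-1)²) = 1/(6402 + 1) = 1/6403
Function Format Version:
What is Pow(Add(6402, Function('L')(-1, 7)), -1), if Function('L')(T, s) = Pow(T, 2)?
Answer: Rational(1, 6403) ≈ 0.00015618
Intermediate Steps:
Pow(Add(6402, Function('L')(-1, 7)), -1) = Pow(Add(6402, Pow(-1, 2)), -1) = Pow(Add(6402, 1), -1) = Pow(6403, -1) = Rational(1, 6403)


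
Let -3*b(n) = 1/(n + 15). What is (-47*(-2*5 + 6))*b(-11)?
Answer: -47/3 ≈ -15.667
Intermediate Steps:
b(n) = -1/(3*(15 + n)) (b(n) = -1/(3*(n + 15)) = -1/(3*(15 + n)))
(-47*(-2*5 + 6))*b(-11) = (-47*(-2*5 + 6))*(-1/(45 + 3*(-11))) = (-47*(-10 + 6))*(-1/(45 - 33)) = (-47*(-4))*(-1/12) = 188*(-1*1/12) = 188*(-1/12) = -47/3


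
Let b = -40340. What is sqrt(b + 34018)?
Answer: I*sqrt(6322) ≈ 79.511*I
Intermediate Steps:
sqrt(b + 34018) = sqrt(-40340 + 34018) = sqrt(-6322) = I*sqrt(6322)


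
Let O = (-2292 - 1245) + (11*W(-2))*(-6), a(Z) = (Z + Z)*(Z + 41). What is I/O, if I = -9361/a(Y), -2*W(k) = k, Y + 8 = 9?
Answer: 9361/302652 ≈ 0.030930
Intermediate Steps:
Y = 1 (Y = -8 + 9 = 1)
W(k) = -k/2
a(Z) = 2*Z*(41 + Z) (a(Z) = (2*Z)*(41 + Z) = 2*Z*(41 + Z))
I = -9361/84 (I = -9361*1/(2*(41 + 1)) = -9361/(2*1*42) = -9361/84 ≈ -111.44)
O = -3603 (O = (-2292 - 1245) + (11*(-1/2*(-2)))*(-6) = -3537 + (11*1)*(-6) = -3537 + 11*(-6) = -3537 - 66 = -3603)
I/O = -9361/84/(-3603) = -9361/84*(-1/3603) = 9361/302652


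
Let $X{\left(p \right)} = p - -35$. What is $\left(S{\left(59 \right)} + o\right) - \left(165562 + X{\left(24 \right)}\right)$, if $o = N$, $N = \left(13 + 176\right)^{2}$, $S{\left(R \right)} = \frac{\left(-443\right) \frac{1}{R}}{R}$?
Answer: $- \frac{452182343}{3481} \approx -1.299 \cdot 10^{5}$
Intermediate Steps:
$S{\left(R \right)} = - \frac{443}{R^{2}}$
$X{\left(p \right)} = 35 + p$ ($X{\left(p \right)} = p + 35 = 35 + p$)
$N = 35721$ ($N = 189^{2} = 35721$)
$o = 35721$
$\left(S{\left(59 \right)} + o\right) - \left(165562 + X{\left(24 \right)}\right) = \left(- \frac{443}{3481} + 35721\right) - 165621 = \frac{124344358}{3481} - 165621 = - \frac{452182343}{3481}$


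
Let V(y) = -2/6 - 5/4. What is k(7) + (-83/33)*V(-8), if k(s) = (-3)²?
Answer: 5141/396 ≈ 12.982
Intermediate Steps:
k(s) = 9
V(y) = -19/12 (V(y) = -2*⅙ - 5*¼ = -⅓ - 5/4 = -19/12)
k(7) + (-83/33)*V(-8) = 9 - 83/33*(-19/12) = 9 + 1577/396 = 5141/396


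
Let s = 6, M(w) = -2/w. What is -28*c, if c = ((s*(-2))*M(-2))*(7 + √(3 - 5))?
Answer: 2352 + 336*I*√2 ≈ 2352.0 + 475.18*I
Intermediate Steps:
c = -84 - 12*I*√2 (c = ((6*(-2))*(-2/(-2)))*(7 + √(3 - 5)) = (-(-24)*(-1)/2)*(7 + √(-2)) = (-12*1)*(7 + I*√2) = -12*(7 + I*√2) = -84 - 12*I*√2 ≈ -84.0 - 16.971*I)
-28*c = -28*(-84 - 12*I*√2) = 2352 + 336*I*√2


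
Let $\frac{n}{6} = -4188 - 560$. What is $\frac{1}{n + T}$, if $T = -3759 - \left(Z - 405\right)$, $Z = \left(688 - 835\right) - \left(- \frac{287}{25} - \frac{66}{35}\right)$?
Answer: $- \frac{175}{5548964} \approx -3.1537 \cdot 10^{-5}$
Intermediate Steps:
$Z = - \frac{23386}{175}$ ($Z = -147 - - \frac{2339}{175} = -147 + \left(\frac{66}{35} + \frac{287}{25}\right) = -147 + \frac{2339}{175} = - \frac{23386}{175} \approx -133.63$)
$n = -28488$ ($n = 6 \left(-4188 - 560\right) = 6 \left(-4748\right) = -28488$)
$T = - \frac{563564}{175}$ ($T = -3759 - \left(- \frac{23386}{175} - 405\right) = -3759 - - \frac{94261}{175} = -3759 + \frac{94261}{175} = - \frac{563564}{175} \approx -3220.4$)
$\frac{1}{n + T} = \frac{1}{-28488 - \frac{563564}{175}} = \frac{1}{- \frac{5548964}{175}} = - \frac{175}{5548964}$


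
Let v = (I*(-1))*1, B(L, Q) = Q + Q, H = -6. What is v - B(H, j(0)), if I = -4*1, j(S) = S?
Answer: 4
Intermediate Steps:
I = -4
B(L, Q) = 2*Q
v = 4 (v = -4*(-1)*1 = 4*1 = 4)
v - B(H, j(0)) = 4 - 2*0 = 4 - 1*0 = 4 + 0 = 4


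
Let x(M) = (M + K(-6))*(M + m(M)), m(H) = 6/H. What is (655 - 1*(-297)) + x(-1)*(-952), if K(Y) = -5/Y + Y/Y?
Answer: 19516/3 ≈ 6505.3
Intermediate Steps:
K(Y) = 1 - 5/Y (K(Y) = -5/Y + 1 = 1 - 5/Y)
x(M) = (11/6 + M)*(M + 6/M) (x(M) = (M + (-5 - 6)/(-6))*(M + 6/M) = (M - ⅙*(-11))*(M + 6/M) = (M + 11/6)*(M + 6/M) = (11/6 + M)*(M + 6/M))
(655 - 1*(-297)) + x(-1)*(-952) = (655 - 1*(-297)) + (6 + (-1)² + 11/(-1) + (11/6)*(-1))*(-952) = (655 + 297) + (6 + 1 + 11*(-1) - 11/6)*(-952) = 952 + (6 + 1 - 11 - 11/6)*(-952) = 952 - 35/6*(-952) = 952 + 16660/3 = 19516/3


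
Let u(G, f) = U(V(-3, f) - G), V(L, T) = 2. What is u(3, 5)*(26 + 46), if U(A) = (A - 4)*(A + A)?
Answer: 720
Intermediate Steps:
U(A) = 2*A*(-4 + A) (U(A) = (-4 + A)*(2*A) = 2*A*(-4 + A))
u(G, f) = 2*(-2 - G)*(2 - G) (u(G, f) = 2*(2 - G)*(-4 + (2 - G)) = 2*(2 - G)*(-2 - G) = 2*(-2 - G)*(2 - G))
u(3, 5)*(26 + 46) = (-8 + 2*3²)*(26 + 46) = (-8 + 2*9)*72 = (-8 + 18)*72 = 10*72 = 720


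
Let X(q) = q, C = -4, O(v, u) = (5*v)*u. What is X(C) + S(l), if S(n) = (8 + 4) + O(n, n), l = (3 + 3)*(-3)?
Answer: 1628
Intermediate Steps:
O(v, u) = 5*u*v
l = -18 (l = 6*(-3) = -18)
S(n) = 12 + 5*n² (S(n) = (8 + 4) + 5*n*n = 12 + 5*n²)
X(C) + S(l) = -4 + (12 + 5*(-18)²) = -4 + (12 + 5*324) = -4 + (12 + 1620) = -4 + 1632 = 1628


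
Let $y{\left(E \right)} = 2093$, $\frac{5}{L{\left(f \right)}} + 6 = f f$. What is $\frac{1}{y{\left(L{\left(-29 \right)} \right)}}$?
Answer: $\frac{1}{2093} \approx 0.00047778$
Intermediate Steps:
$L{\left(f \right)} = \frac{5}{-6 + f^{2}}$ ($L{\left(f \right)} = \frac{5}{-6 + f f} = \frac{5}{-6 + f^{2}}$)
$\frac{1}{y{\left(L{\left(-29 \right)} \right)}} = \frac{1}{2093}$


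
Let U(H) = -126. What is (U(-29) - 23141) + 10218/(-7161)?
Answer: -55541735/2387 ≈ -23268.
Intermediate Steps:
(U(-29) - 23141) + 10218/(-7161) = (-126 - 23141) + 10218/(-7161) = -23267 + 10218*(-1/7161) = -23267 - 3406/2387 = -55541735/2387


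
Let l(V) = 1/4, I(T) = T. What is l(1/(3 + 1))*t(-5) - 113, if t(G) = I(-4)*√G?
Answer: -113 - I*√5 ≈ -113.0 - 2.2361*I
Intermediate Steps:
t(G) = -4*√G
l(V) = ¼
l(1/(3 + 1))*t(-5) - 113 = (-4*I*√5)/4 - 113 = -I*√5 - 113 = -113 - I*√5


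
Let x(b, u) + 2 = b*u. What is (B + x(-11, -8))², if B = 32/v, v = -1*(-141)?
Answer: 147816964/19881 ≈ 7435.1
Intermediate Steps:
v = 141
B = 32/141 ≈ 0.22695
x(b, u) = -2 + b*u
(B + x(-11, -8))² = (32/141 + (-2 - 11*(-8)))² = (32/141 + (-2 + 88))² = (32/141 + 86)² = (12158/141)² = 147816964/19881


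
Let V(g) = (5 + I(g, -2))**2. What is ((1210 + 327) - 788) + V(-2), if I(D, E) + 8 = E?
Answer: 774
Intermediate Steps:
I(D, E) = -8 + E
V(g) = 25 (V(g) = (5 + (-8 - 2))**2 = (5 - 10)**2 = (-5)**2 = 25)
((1210 + 327) - 788) + V(-2) = ((1210 + 327) - 788) + 25 = (1537 - 788) + 25 = 749 + 25 = 774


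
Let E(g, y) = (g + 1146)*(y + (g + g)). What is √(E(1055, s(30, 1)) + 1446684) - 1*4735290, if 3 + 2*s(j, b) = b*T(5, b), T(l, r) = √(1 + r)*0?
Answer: -4735290 + √24349970/2 ≈ -4.7328e+6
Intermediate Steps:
T(l, r) = 0
s(j, b) = -3/2 (s(j, b) = -3/2 + (b*0)/2 = -3/2 + (½)*0 = -3/2 + 0 = -3/2)
E(g, y) = (1146 + g)*(y + 2*g)
√(E(1055, s(30, 1)) + 1446684) - 1*4735290 = √((2*1055² + 1146*(-3/2) + 2292*1055 + 1055*(-3/2)) + 1446684) - 1*4735290 = √((2*1113025 - 1719 + 2418060 - 3165/2) + 1446684) - 4735290 = √((2226050 - 1719 + 2418060 - 3165/2) + 1446684) - 4735290 = √(9281617/2 + 1446684) - 4735290 = √(12174985/2) - 4735290 = √24349970/2 - 4735290 = -4735290 + √24349970/2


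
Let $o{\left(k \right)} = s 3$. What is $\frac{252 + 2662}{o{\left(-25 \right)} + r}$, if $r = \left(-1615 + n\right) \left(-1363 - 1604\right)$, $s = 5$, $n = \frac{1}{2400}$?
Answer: $\frac{2331200}{3833375011} \approx 0.00060813$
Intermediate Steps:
$n = \frac{1}{2400} \approx 0.00041667$
$o{\left(k \right)} = 15$ ($o{\left(k \right)} = 5 \cdot 3 = 15$)
$r = \frac{3833363011}{800}$ ($r = \left(-1615 + \frac{1}{2400}\right) \left(-1363 - 1604\right) = \left(- \frac{3875999}{2400}\right) \left(-2967\right) = \frac{3833363011}{800} \approx 4.7917 \cdot 10^{6}$)
$\frac{252 + 2662}{o{\left(-25 \right)} + r} = \frac{252 + 2662}{15 + \frac{3833363011}{800}} = \frac{2914}{\frac{3833375011}{800}} = 2914 \cdot \frac{800}{3833375011} = \frac{2331200}{3833375011}$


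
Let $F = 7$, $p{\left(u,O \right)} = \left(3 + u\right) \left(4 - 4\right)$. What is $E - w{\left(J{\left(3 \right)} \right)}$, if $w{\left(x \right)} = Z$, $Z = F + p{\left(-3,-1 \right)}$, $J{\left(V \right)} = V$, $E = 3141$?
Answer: $3134$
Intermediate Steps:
$p{\left(u,O \right)} = 0$ ($p{\left(u,O \right)} = \left(3 + u\right) 0 = 0$)
$Z = 7$ ($Z = 7 + 0 = 7$)
$w{\left(x \right)} = 7$
$E - w{\left(J{\left(3 \right)} \right)} = 3141 - 7 = 3134$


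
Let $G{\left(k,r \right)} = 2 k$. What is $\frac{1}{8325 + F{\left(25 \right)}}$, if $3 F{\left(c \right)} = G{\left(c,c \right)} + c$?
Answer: $\frac{1}{8350} \approx 0.00011976$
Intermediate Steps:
$F{\left(c \right)} = c$ ($F{\left(c \right)} = \frac{2 c + c}{3} = \frac{3 c}{3} = c$)
$\frac{1}{8325 + F{\left(25 \right)}} = \frac{1}{8325 + 25} = \frac{1}{8350}$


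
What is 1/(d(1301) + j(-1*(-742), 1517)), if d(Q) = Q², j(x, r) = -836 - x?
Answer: 1/1691023 ≈ 5.9136e-7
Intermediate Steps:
1/(d(1301) + j(-1*(-742), 1517)) = 1/(1301² + (-836 - (-1)*(-742))) = 1/(1692601 + (-836 - 1*742)) = 1/(1692601 + (-836 - 742)) = 1/(1692601 - 1578) = 1/1691023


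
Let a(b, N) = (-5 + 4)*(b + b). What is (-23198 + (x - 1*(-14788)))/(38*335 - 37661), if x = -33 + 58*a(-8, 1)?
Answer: 7515/24931 ≈ 0.30143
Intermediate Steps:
a(b, N) = -2*b
x = 895 (x = -33 + 58*(-2*(-8)) = -33 + 58*16 = -33 + 928 = 895)
(-23198 + (x - 1*(-14788)))/(38*335 - 37661) = (-23198 + (895 - 1*(-14788)))/(38*335 - 37661) = (-23198 + (895 + 14788))/(12730 - 37661) = (-23198 + 15683)/(-24931) = -7515*(-1/24931) = 7515/24931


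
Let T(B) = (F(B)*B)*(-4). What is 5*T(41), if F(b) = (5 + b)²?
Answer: -1735120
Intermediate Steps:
T(B) = -4*B*(5 + B)² (T(B) = ((5 + B)²*B)*(-4) = (B*(5 + B)²)*(-4) = -4*B*(5 + B)²)
5*T(41) = 5*(-4*41*(5 + 41)²) = 5*(-4*41*46²) = 5*(-4*41*2116) = 5*(-347024) = -1735120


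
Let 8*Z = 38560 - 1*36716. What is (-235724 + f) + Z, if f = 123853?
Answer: -223281/2 ≈ -1.1164e+5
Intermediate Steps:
Z = 461/2 (Z = (38560 - 1*36716)/8 = (38560 - 36716)/8 = (1/8)*1844 = 461/2 ≈ 230.50)
(-235724 + f) + Z = (-235724 + 123853) + 461/2 = -111871 + 461/2 = -223281/2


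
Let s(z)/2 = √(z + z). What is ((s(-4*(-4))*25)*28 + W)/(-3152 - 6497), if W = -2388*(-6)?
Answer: -14328/9649 - 5600*√2/9649 ≈ -2.3057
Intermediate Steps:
W = 14328
s(z) = 2*√2*√z (s(z) = 2*√(z + z) = 2*√(2*z) = 2*(√2*√z) = 2*√2*√z)
((s(-4*(-4))*25)*28 + W)/(-3152 - 6497) = (((2*√2*√(-4*(-4)))*25)*28 + 14328)/(-3152 - 6497) = (((2*√2*√16)*25)*28 + 14328)/(-9649) = (((2*√2*4)*25)*28 + 14328)*(-1/9649) = (((8*√2)*25)*28 + 14328)*(-1/9649) = ((200*√2)*28 + 14328)*(-1/9649) = (5600*√2 + 14328)*(-1/9649) = (14328 + 5600*√2)*(-1/9649) = -14328/9649 - 5600*√2/9649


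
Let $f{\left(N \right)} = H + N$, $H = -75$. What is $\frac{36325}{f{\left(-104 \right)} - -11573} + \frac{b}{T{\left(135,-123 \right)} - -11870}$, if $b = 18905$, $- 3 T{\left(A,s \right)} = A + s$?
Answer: $\frac{161609005}{33800301} \approx 4.7813$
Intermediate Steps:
$T{\left(A,s \right)} = - \frac{A}{3} - \frac{s}{3}$ ($T{\left(A,s \right)} = - \frac{A + s}{3} = - \frac{A}{3} - \frac{s}{3}$)
$f{\left(N \right)} = -75 + N$
$\frac{36325}{f{\left(-104 \right)} - -11573} + \frac{b}{T{\left(135,-123 \right)} - -11870} = \frac{36325}{\left(-75 - 104\right) - -11573} + \frac{18905}{\left(\left(- \frac{1}{3}\right) 135 - -41\right) - -11870} = \frac{36325}{-179 + 11573} + \frac{18905}{\left(-45 + 41\right) + 11870} = \frac{36325}{11394} + \frac{18905}{-4 + 11870} = 36325 \cdot \frac{1}{11394} + \frac{18905}{11866} = \frac{36325}{11394} + 18905 \cdot \frac{1}{11866} = \frac{36325}{11394} + \frac{18905}{11866} = \frac{161609005}{33800301}$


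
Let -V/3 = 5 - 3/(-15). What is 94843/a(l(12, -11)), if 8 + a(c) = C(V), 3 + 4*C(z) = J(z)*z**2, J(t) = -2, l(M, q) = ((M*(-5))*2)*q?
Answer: -9484300/13043 ≈ -727.16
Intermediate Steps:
l(M, q) = -10*M*q (l(M, q) = (-5*M*2)*q = (-10*M)*q = -10*M*q)
V = -78/5 (V = -3*(5 - 3/(-15)) = -3*(5 - 3*(-1)/15) = -3*(5 - 1*(-1/5)) = -3*(5 + 1/5) = -3*26/5 = -78/5 ≈ -15.600)
C(z) = -3/4 - z**2/2 (C(z) = -3/4 + (-2*z**2)/4 = -3/4 - z**2/2)
a(c) = -13043/100 (a(c) = -8 + (-3/4 - (-78/5)**2/2) = -8 + (-3/4 - 1/2*6084/25) = -8 + (-3/4 - 3042/25) = -8 - 12243/100 = -13043/100)
94843/a(l(12, -11)) = 94843/(-13043/100) = 94843*(-100/13043) = -9484300/13043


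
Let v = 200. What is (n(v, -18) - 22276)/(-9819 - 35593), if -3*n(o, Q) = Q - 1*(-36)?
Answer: 11141/22706 ≈ 0.49066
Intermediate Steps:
n(o, Q) = -12 - Q/3 (n(o, Q) = -(Q - 1*(-36))/3 = -(Q + 36)/3 = -(36 + Q)/3 = -12 - Q/3)
(n(v, -18) - 22276)/(-9819 - 35593) = ((-12 - 1/3*(-18)) - 22276)/(-9819 - 35593) = ((-12 + 6) - 22276)/(-45412) = (-6 - 22276)*(-1/45412) = -22282*(-1/45412) = 11141/22706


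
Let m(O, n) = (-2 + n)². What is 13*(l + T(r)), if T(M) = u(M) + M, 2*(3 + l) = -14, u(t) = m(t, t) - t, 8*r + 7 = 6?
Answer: -4563/64 ≈ -71.297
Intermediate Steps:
r = -⅛ (r = -7/8 + (⅛)*6 = -7/8 + ¾ = -⅛ ≈ -0.12500)
u(t) = (-2 + t)² - t
l = -10 (l = -3 + (½)*(-14) = -3 - 7 = -10)
T(M) = (-2 + M)² (T(M) = ((-2 + M)² - M) + M = (-2 + M)²)
13*(l + T(r)) = 13*(-10 + (-2 - ⅛)²) = 13*(-10 + (-17/8)²) = 13*(-10 + 289/64) = 13*(-351/64) = -4563/64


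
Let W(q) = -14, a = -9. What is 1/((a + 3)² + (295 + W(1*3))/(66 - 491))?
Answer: 425/15019 ≈ 0.028297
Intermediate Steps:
1/((a + 3)² + (295 + W(1*3))/(66 - 491)) = 1/((-9 + 3)² + (295 - 14)/(66 - 491)) = 1/((-6)² + 281/(-425)) = 1/(36 + 281*(-1/425)) = 1/(36 - 281/425) = 1/(15019/425) = 425/15019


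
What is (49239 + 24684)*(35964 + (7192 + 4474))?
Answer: 3520952490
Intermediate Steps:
(49239 + 24684)*(35964 + (7192 + 4474)) = 73923*(35964 + 11666) = 73923*47630 = 3520952490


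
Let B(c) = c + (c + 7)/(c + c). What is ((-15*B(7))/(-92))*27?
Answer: 810/23 ≈ 35.217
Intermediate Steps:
B(c) = c + (7 + c)/(2*c) (B(c) = c + (7 + c)/((2*c)) = c + (7 + c)*(1/(2*c)) = c + (7 + c)/(2*c))
((-15*B(7))/(-92))*27 = ((-15/(1/(½ + 7 + (7/2)/7)))/(-92))*27 = -(-15)/(92*(1/(½ + 7 + (7/2)*(⅐))))*27 = -(-15)/(92*(1/(½ + 7 + ½)))*27 = -(-15)/(92*(1/8))*27 = -(-15)/(92*⅛)*27 = -(-15)*8/92*27 = -1/92*(-120)*27 = (30/23)*27 = 810/23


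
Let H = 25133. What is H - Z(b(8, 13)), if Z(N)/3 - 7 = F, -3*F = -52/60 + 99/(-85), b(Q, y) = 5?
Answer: 6403042/255 ≈ 25110.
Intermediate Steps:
F = 518/765 (F = -(-52/60 + 99/(-85))/3 = -(-52*1/60 + 99*(-1/85))/3 = -(-13/15 - 99/85)/3 = -⅓*(-518/255) = 518/765 ≈ 0.67712)
Z(N) = 5873/255 (Z(N) = 21 + 3*(518/765) = 21 + 518/255 = 5873/255)
H - Z(b(8, 13)) = 25133 - 1*5873/255 = 25133 - 5873/255 = 6403042/255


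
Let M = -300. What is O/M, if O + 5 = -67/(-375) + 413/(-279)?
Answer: 219769/10462500 ≈ 0.021005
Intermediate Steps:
O = -219769/34875 (O = -5 + (-67/(-375) + 413/(-279)) = -5 + (-67*(-1/375) + 413*(-1/279)) = -5 + (67/375 - 413/279) = -5 - 45394/34875 = -219769/34875 ≈ -6.3016)
O/M = -219769/34875/(-300) = -219769/34875*(-1/300) = 219769/10462500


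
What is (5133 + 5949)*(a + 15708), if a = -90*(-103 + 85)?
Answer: 192028896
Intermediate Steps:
a = 1620 (a = -90*(-18) = 1620)
(5133 + 5949)*(a + 15708) = (5133 + 5949)*(1620 + 15708) = 11082*17328 = 192028896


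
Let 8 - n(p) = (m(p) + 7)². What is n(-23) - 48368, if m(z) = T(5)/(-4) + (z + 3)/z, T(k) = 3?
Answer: -409748065/8464 ≈ -48411.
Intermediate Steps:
m(z) = -¾ + (3 + z)/z (m(z) = 3/(-4) + (z + 3)/z = 3*(-¼) + (3 + z)/z = -¾ + (3 + z)/z)
n(p) = 8 - (7 + (12 + p)/(4*p))² (n(p) = 8 - ((12 + p)/(4*p) + 7)² = 8 - (7 + (12 + p)/(4*p))²)
n(-23) - 48368 = (8 - 1/16*(12 + 29*(-23))²/(-23)²) - 48368 = (8 - 1/16*1/529*(12 - 667)²) - 48368 = (8 - 1/16*1/529*(-655)²) - 48368 = (8 - 1/16*1/529*429025) - 48368 = (8 - 429025/8464) - 48368 = -361313/8464 - 48368 = -409748065/8464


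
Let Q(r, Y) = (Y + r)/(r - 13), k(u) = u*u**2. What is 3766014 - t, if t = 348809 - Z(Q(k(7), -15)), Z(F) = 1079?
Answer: 3418284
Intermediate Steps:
k(u) = u**3
Q(r, Y) = (Y + r)/(-13 + r)
t = 347730 (t = 348809 - 1*1079 = 348809 - 1079 = 347730)
3766014 - t = 3766014 - 1*347730 = 3766014 - 347730 = 3418284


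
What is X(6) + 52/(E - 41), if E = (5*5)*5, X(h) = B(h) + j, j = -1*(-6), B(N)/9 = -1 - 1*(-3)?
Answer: 517/21 ≈ 24.619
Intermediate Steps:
B(N) = 18 (B(N) = 9*(-1 - 1*(-3)) = 9*(-1 + 3) = 9*2 = 18)
j = 6
X(h) = 24 (X(h) = 18 + 6 = 24)
E = 125 (E = 25*5 = 125)
X(6) + 52/(E - 41) = 24 + 52/(125 - 41) = 24 + 52/84 = 24 + 52*(1/84) = 24 + 13/21 = 517/21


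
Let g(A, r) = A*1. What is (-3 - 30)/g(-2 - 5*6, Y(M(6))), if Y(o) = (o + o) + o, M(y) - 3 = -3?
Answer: 33/32 ≈ 1.0313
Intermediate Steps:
M(y) = 0 (M(y) = 3 - 3 = 0)
Y(o) = 3*o (Y(o) = 2*o + o = 3*o)
g(A, r) = A
(-3 - 30)/g(-2 - 5*6, Y(M(6))) = (-3 - 30)/(-2 - 5*6) = -33/(-2 - 30) = -33/(-32) = -33*(-1/32) = 33/32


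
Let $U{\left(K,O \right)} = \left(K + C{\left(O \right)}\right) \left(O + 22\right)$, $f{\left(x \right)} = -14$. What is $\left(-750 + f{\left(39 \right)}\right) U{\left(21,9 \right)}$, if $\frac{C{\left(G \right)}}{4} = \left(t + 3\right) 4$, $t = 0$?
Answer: $-1634196$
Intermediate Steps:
$C{\left(G \right)} = 48$ ($C{\left(G \right)} = 4 \left(0 + 3\right) 4 = 4 \cdot 3 \cdot 4 = 4 \cdot 12 = 48$)
$U{\left(K,O \right)} = \left(22 + O\right) \left(48 + K\right)$ ($U{\left(K,O \right)} = \left(K + 48\right) \left(O + 22\right) = \left(48 + K\right) \left(22 + O\right) = \left(22 + O\right) \left(48 + K\right)$)
$\left(-750 + f{\left(39 \right)}\right) U{\left(21,9 \right)} = \left(-750 - 14\right) \left(1056 + 22 \cdot 21 + 48 \cdot 9 + 21 \cdot 9\right) = - 764 \left(1056 + 462 + 432 + 189\right) = \left(-764\right) 2139 = -1634196$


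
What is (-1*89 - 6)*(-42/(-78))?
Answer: -665/13 ≈ -51.154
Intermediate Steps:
(-1*89 - 6)*(-42/(-78)) = (-89 - 6)*(-42*(-1/78)) = -95*7/13 = -665/13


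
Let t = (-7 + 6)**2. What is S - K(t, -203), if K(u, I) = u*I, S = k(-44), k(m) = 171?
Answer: 374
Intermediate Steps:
t = 1 (t = (-1)**2 = 1)
S = 171
K(u, I) = I*u
S - K(t, -203) = 171 - (-203) = 171 - 1*(-203) = 171 + 203 = 374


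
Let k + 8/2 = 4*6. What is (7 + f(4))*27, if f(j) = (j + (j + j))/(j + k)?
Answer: 405/2 ≈ 202.50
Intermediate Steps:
k = 20 (k = -4 + 4*6 = -4 + 24 = 20)
f(j) = 3*j/(20 + j) (f(j) = (j + (j + j))/(j + 20) = (j + 2*j)/(20 + j) = (3*j)/(20 + j) = 3*j/(20 + j))
(7 + f(4))*27 = (7 + 3*4/(20 + 4))*27 = (7 + 3*4/24)*27 = (7 + 3*4*(1/24))*27 = (7 + ½)*27 = (15/2)*27 = 405/2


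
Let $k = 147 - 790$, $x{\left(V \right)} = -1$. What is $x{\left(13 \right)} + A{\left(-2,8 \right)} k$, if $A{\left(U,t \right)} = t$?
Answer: $-5145$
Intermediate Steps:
$k = -643$ ($k = 147 - 790 = -643$)
$x{\left(13 \right)} + A{\left(-2,8 \right)} k = -1 + 8 \left(-643\right) = -1 - 5144 = -5145$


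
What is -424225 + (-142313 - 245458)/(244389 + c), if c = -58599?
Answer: -26272383507/61930 ≈ -4.2423e+5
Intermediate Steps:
-424225 + (-142313 - 245458)/(244389 + c) = -424225 + (-142313 - 245458)/(244389 - 58599) = -424225 - 387771/185790 = -424225 - 387771*1/185790 = -424225 - 129257/61930 = -26272383507/61930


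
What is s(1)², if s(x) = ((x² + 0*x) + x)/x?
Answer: 4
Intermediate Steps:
s(x) = (x + x²)/x (s(x) = ((x² + 0) + x)/x = (x² + x)/x = (x + x²)/x)
s(1)² = (1 + 1)² = 2² = 4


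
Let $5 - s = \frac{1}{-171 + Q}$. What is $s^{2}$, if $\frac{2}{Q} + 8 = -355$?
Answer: $\frac{96558104644}{3853305625} \approx 25.059$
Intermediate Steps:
$Q = - \frac{2}{363}$ ($Q = \frac{2}{-8 - 355} = \frac{2}{-363} = 2 \left(- \frac{1}{363}\right) = - \frac{2}{363} \approx -0.0055096$)
$s = \frac{310738}{62075}$ ($s = 5 - \frac{1}{-171 - \frac{2}{363}} = 5 - \frac{1}{- \frac{62075}{363}} = 5 - - \frac{363}{62075} = 5 + \frac{363}{62075} = \frac{310738}{62075} \approx 5.0058$)
$s^{2} = \left(\frac{310738}{62075}\right)^{2} = \frac{96558104644}{3853305625}$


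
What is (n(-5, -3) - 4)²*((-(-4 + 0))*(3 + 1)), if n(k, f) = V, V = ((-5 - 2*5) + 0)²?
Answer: 781456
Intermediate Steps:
V = 225 (V = ((-5 - 10) + 0)² = (-15 + 0)² = (-15)² = 225)
n(k, f) = 225
(n(-5, -3) - 4)²*((-(-4 + 0))*(3 + 1)) = (225 - 4)²*((-(-4 + 0))*(3 + 1)) = 221²*(-1*(-4)*4) = 48841*(4*4) = 48841*16 = 781456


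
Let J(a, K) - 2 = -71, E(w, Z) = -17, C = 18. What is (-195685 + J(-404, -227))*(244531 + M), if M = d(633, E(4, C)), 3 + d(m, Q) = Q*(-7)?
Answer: -47890628838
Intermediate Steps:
J(a, K) = -69 (J(a, K) = 2 - 71 = -69)
d(m, Q) = -3 - 7*Q (d(m, Q) = -3 + Q*(-7) = -3 - 7*Q)
M = 116 (M = -3 - 7*(-17) = -3 + 119 = 116)
(-195685 + J(-404, -227))*(244531 + M) = (-195685 - 69)*(244531 + 116) = -195754*244647 = -47890628838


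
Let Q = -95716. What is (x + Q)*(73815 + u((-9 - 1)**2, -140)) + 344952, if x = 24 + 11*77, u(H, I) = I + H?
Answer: -6996844923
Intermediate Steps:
u(H, I) = H + I
x = 871 (x = 24 + 847 = 871)
(x + Q)*(73815 + u((-9 - 1)**2, -140)) + 344952 = (871 - 95716)*(73815 + ((-9 - 1)**2 - 140)) + 344952 = -94845*(73815 + ((-10)**2 - 140)) + 344952 = -94845*(73815 + (100 - 140)) + 344952 = -94845*(73815 - 40) + 344952 = -94845*73775 + 344952 = -6997189875 + 344952 = -6996844923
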